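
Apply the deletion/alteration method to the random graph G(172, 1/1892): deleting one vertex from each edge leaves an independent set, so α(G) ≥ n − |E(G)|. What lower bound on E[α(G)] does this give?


E[|E(G)|] = C(172, 2)·p = 14706 · (1/1892) = 171/22.
E[α(G)] ≥ n − E[|E(G)|] = 172 − 171/22 = 3613/22.
Numerically: ≈ 164.227273.
(This is only a lower bound; the true E[α(G)] may be larger.)

E[α(G)] ≥ 3613/22 ≈ 164.227273.


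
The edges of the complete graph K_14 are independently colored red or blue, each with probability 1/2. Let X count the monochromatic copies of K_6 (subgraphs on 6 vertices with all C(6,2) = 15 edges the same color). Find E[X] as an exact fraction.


Let X = Σ_S X_S over the C(14, 6) = 3003 subsets S of size 6, where X_S = 1 if the K_6 on S is monochromatic.
For a fixed S, the K_6 on S has C(6, 2) = 15 edges. P[all 15 edges red] = (1/2)^15, and likewise for blue, so P[monochromatic] = 2·(1/2)^15 = 2^{1 − 15} = 1/16384.
Summing: E[X] = C(14, 6) · 2^{1 − 15} = 3003 · 1/16384 = 3003/16384.
Numerically: E[X] ≈ 0.183289.

E[X] = C(14,6)·2^(1−C(6,2)) = 3003/16384 ≈ 0.183289.


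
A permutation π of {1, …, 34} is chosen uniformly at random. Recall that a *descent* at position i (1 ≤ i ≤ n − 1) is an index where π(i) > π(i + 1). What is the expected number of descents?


Write X = Σ X_I over i = 1, …, 33, with X_I the indicator of one descent.
There are 33 indicators.
For each fixed i, the pair (π(i), π(i+1)) is a uniformly random ordered pair of distinct values from {1, …, 34}; by symmetry P[π(i) > π(i+1)] = 1/2.
By linearity: E[X] = 33 · (1/2) = (34 − 1) · (1/2) = 33/2 ≈ 16.5000.

E[X] = 33/2 = 16.5000.


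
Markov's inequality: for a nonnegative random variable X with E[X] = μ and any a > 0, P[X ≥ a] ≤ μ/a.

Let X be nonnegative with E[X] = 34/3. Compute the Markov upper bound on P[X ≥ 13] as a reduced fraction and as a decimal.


μ = E[X] = 34/3, a = 13.
Markov: P[X ≥ 13] ≤ μ/a = (34/3)/13 = 34/39.
Numerically: ≈ 0.872.
(Since a = 13 > μ = 11.333, the bound 34/39 is < 1 and informative.)

P[X ≥ 13] ≤ 34/39 ≈ 0.872.


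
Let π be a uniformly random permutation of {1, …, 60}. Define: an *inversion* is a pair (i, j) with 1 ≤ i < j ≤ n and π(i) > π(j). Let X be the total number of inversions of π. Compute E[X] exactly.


Write X = Σ X_I over the C(60, 2) = 1770 pairs i < j, with X_I the indicator of one inversion.
There are 1770 indicators.
For each fixed pair i < j, the values π(i) and π(j) are two distinct elements of {1, …, 60} in uniformly random order; by symmetry P[π(i) > π(j)] = 1/2.
By linearity: E[X] = 1770 · (1/2) = C(60, 2) · (1/2) = 1770/2 = 885 ≈ 885.00000.

E[X] = 885 = 885.00000.


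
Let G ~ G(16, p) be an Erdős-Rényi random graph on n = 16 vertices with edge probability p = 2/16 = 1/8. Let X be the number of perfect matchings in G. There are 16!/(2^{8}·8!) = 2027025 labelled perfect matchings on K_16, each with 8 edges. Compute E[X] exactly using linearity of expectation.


K_16 has 16!/(2^{8}·8!) = 2027025 labelled perfect matchings.
For each such perfect matching H, let X_H = 1 if all 8 edges of H are present in G. Then P[X_H = 1] = p^{8} = (1/8)^{8} = 1/16777216.
By linearity of expectation: E[X] = Σ_H E[X_H] = 2027025 · p^{8} = 2027025 · 1/16777216 = 2027025/16777216.
Numerically: E[X] ≈ 0.1208.

E[X] = 2027025 · (1/8)^{8} = 2027025/16777216 ≈ 0.1208.


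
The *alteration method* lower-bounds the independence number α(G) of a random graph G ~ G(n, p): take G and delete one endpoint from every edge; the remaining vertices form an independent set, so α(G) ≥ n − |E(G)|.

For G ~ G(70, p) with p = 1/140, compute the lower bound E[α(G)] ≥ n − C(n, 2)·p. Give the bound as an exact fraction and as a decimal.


E[|E(G)|] = C(70, 2)·p = 2415 · (1/140) = 69/4.
E[α(G)] ≥ n − E[|E(G)|] = 70 − 69/4 = 211/4.
Numerically: ≈ 52.7500.
(This is only a lower bound; the true E[α(G)] may be larger.)

E[α(G)] ≥ 211/4 ≈ 52.7500.


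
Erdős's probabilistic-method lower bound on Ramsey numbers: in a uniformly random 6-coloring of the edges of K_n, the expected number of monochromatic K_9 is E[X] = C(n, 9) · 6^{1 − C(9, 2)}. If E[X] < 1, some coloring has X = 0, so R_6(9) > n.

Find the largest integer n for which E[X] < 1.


We need C(n, 9) · 6^{1 − 36} < 1, i.e. C(n, 9) < 6^{36 − 1} = 1719070799748422591028658176.
Check values of n near the boundary:
  n = 4402: C(4402, 9) = 1696419745356657449393393700; 1696419745356657449393393700 < 1719070799748422591028658176? YES
  n = 4403: C(4403, 9) = 1699894433046281918452233150; 1699894433046281918452233150 < 1719070799748422591028658176? YES
  n = 4404: C(4404, 9) = 1703375445537161676647015880; 1703375445537161676647015880 < 1719070799748422591028658176? YES
  n = 4405: C(4405, 9) = 1706862792900636302463627150; 1706862792900636302463627150 < 1719070799748422591028658176? YES
  n = 4406: C(4406, 9) = 1710356485221788389505285700; 1710356485221788389505285700 < 1719070799748422591028658176? YES
  n = 4407: C(4407, 9) = 1713856532599459170657070050; 1713856532599459170657070050 < 1719070799748422591028658176? YES
  n = 4408: C(4408, 9) = 1717362945146264156457459600; 1717362945146264156457459600 < 1719070799748422591028658176? YES
  n = 4409: C(4409, 9) = 1720875732988608787686577131; 1720875732988608787686577131 < 1719070799748422591028658176? NO
  n = 4410: C(4410, 9) = 1724394906266704102180823710; 1724394906266704102180823710 < 1719070799748422591028658176? NO
  n = 4411: C(4411, 9) = 1727920475134582415883601405; 1727920475134582415883601405 < 1719070799748422591028658176? NO
The largest n with C(n, 9) < 1719070799748422591028658176 is n = 4408 (where E[X] = 35778394690547169926197075/35813974994758803979763712 ≈ 0.9990065). Hence R_6(9) > 4408, i.e. R_6(9) ≥ 4409.

Largest n = 4408; hence R_6(9) > 4408.


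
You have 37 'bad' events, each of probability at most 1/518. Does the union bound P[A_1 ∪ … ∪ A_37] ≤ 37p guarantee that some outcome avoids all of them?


Union bound: P[∪_{i=1}^{37} A_i] ≤ Σ_i P[A_i] ≤ 37·p = 37·(1/518) = 1/14.
Numerically: 1/14 ≈ 0.0714286.
Is 1/14 < 1? YES.
Since P[∪ A_i] ≤ 1/14 < 1, the complement has P[∩ A_i^c] ≥ 1 − 1/14 = 13/14 > 0, so some outcome avoids every A_i.

37·p = 1/14 ≈ 0.0714286; existence CERTIFIED by the union bound.


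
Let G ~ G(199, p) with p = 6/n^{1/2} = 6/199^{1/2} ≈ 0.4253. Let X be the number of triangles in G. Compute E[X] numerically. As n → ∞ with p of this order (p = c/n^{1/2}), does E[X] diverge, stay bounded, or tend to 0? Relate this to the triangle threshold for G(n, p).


Number of potential triangles: C(199, 3) = 1293699.
Each occurs with probability p³ ≈ (0.4253)³ ≈ 7.694389e-02.
By linearity: E[X] = C(199, 3)·p³ ≈ 1293699 · 7.694389e-02 ≈ 99542.2330.
Since α = 1/2 < 1, p = c/n^{1/2} ≫ 1/n is above the triangle threshold p ~ 1/n. Asymptotically E[X] ~ (c³/6)·n^{3(1−α)} = (6³/6)·n^{1.5} → ∞; triangles are abundant w.h.p.

E[X] ≈ 99542.2330; in regime p = Θ(1/n^{1/2}) E[X] diverges (above the triangle threshold p ~ 1/n).


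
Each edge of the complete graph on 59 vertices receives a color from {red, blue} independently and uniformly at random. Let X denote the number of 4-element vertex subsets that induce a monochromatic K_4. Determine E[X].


Let X = Σ_S X_S over the C(59, 4) = 455126 subsets S of size 4, where X_S = 1 if the K_4 on S is monochromatic.
For a fixed S, the K_4 on S has C(4, 2) = 6 edges. P[all 6 edges red] = (1/2)^6, and likewise for blue, so P[monochromatic] = 2·(1/2)^6 = 2^{1 − 6} = 1/32.
By linearity: E[X] = C(59, 4) · 2^{1 − 6} = 455126 · 1/32 = 227563/16.
Numerically: E[X] ≈ 14222.6875.

E[X] = C(59,4)·2^(1−C(4,2)) = 227563/16 ≈ 14222.6875.


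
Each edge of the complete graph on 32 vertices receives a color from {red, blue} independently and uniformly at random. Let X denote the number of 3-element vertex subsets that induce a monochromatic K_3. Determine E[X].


Let X = Σ_S X_S over the C(32, 3) = 4960 subsets S of size 3, where X_S = 1 if the K_3 on S is monochromatic.
For a fixed S, the K_3 on S has C(3, 2) = 3 edges. P[all 3 edges red] = (1/2)^3, and likewise for blue, so P[monochromatic] = 2·(1/2)^3 = 2^{1 − 3} = 1/4.
By linearity of expectation: E[X] = C(32, 3) · 2^{1 − 3} = 4960 · 1/4 = 1240.
Numerically: E[X] ≈ 1240.00000.

E[X] = C(32,3)·2^(1−C(3,2)) = 1240 ≈ 1240.00000.


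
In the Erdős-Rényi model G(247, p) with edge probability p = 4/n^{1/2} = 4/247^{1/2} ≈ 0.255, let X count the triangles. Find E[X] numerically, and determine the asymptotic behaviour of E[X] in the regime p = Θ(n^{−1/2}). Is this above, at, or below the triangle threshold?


Number of potential triangles: C(247, 3) = 2481115.
Each occurs with probability p³ ≈ (0.255)³ ≈ 1.64867e-02.
By linearity: E[X] = C(247, 3)·p³ ≈ 2481115 · 1.64867e-02 ≈ 40905.475.
Since α = 1/2 < 1, p = c/n^{1/2} ≫ 1/n is above the triangle threshold p ~ 1/n. Asymptotically E[X] ~ (c³/6)·n^{3(1−α)} = (4³/6)·n^{1.5} → ∞; triangles are abundant w.h.p.

E[X] ≈ 40905.475; in regime p = Θ(1/n^{1/2}) E[X] diverges (above the triangle threshold p ~ 1/n).


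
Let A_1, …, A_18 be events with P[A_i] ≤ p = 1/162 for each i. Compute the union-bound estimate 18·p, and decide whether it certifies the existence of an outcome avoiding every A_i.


Union bound: P[∪_{i=1}^{18} A_i] ≤ Σ_i P[A_i] ≤ 18·p = 18·(1/162) = 1/9.
Numerically: 1/9 ≈ 0.111.
Is 1/9 < 1? YES.
Since P[∪ A_i] ≤ 1/9 < 1, the complement has P[∩ A_i^c] ≥ 1 − 1/9 = 8/9 > 0, so some outcome avoids every A_i.

18·p = 1/9 ≈ 0.111; existence CERTIFIED by the union bound.


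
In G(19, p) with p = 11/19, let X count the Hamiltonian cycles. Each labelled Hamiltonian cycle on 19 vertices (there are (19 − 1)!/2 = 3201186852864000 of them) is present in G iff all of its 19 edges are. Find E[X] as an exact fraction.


K_19 has (19 − 1)!/2 = 3201186852864000 labelled Hamiltonian cycles.
For each such Hamiltonian cycle H, let X_H = 1 if all 19 edges of H are present in G. Then P[X_H = 1] = p^{19} = (11/19)^{19} = 61159090448414546291/1978419655660313589123979.
By linearity of expectation: E[X] = Σ_H E[X_H] = 3201186852864000 · p^{19} = 3201186852864000 · 61159090448414546291/1978419655660313589123979 = 195781676276584883979724733927424000/1978419655660313589123979.
Numerically: E[X] ≈ 9.89586e+10.

E[X] = 3201186852864000 · (11/19)^{19} = 195781676276584883979724733927424000/1978419655660313589123979 ≈ 9.89586e+10.


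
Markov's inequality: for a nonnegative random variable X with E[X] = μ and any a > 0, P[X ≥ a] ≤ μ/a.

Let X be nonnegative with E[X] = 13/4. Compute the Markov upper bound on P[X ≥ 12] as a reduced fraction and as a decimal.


μ = E[X] = 13/4, a = 12.
Markov: P[X ≥ 12] ≤ μ/a = (13/4)/12 = 13/48.
Numerically: ≈ 0.27083.
(Since a = 12 > μ = 3.25000, the bound 13/48 is < 1 and informative.)

P[X ≥ 12] ≤ 13/48 ≈ 0.27083.


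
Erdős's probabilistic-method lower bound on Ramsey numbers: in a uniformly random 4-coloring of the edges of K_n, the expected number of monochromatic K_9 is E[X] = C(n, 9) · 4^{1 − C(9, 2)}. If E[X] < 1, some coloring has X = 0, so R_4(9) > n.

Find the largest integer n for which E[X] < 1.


We need C(n, 9) · 4^{1 − 36} < 1, i.e. C(n, 9) < 4^{36 − 1} = 1180591620717411303424.
Check values of n near the boundary:
  n = 908: C(908, 9) = 1111058428637338083100; 1111058428637338083100 < 1180591620717411303424? YES
  n = 909: C(909, 9) = 1122169012923711463931; 1122169012923711463931 < 1180591620717411303424? YES
  n = 910: C(910, 9) = 1133378248346922788210; 1133378248346922788210 < 1180591620717411303424? YES
  n = 911: C(911, 9) = 1144686900492291197405; 1144686900492291197405 < 1180591620717411303424? YES
  n = 912: C(912, 9) = 1156095740032081475120; 1156095740032081475120 < 1180591620717411303424? YES
  n = 913: C(913, 9) = 1167605542753639808390; 1167605542753639808390 < 1180591620717411303424? YES
  n = 914: C(914, 9) = 1179217089587653905932; 1179217089587653905932 < 1180591620717411303424? YES
  n = 915: C(915, 9) = 1190931166636537885130; 1190931166636537885130 < 1180591620717411303424? NO
The largest n with C(n, 9) < 1180591620717411303424 is n = 914 (where E[X] = 294804272396913476483/295147905179352825856 ≈ 0.9988357). Hence R_4(9) > 914, i.e. R_4(9) ≥ 915.

Largest n = 914; hence R_4(9) > 914.


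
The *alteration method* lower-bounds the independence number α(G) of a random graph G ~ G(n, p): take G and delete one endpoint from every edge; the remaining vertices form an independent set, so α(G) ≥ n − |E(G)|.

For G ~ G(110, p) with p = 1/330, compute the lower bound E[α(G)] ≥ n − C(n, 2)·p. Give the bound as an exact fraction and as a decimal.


E[|E(G)|] = C(110, 2)·p = 5995 · (1/330) = 109/6.
E[α(G)] ≥ n − E[|E(G)|] = 110 − 109/6 = 551/6.
Numerically: ≈ 91.833.
(This is only a lower bound; the true E[α(G)] may be larger.)

E[α(G)] ≥ 551/6 ≈ 91.833.


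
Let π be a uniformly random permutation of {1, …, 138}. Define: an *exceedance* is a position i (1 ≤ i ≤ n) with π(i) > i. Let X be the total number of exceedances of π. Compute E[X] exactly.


Write X = Σ_{i=1}^{138} X_i, where X_i = 1_{π(i) > i}.
For each fixed i, π(i) is uniform over {1, …, 138} (marginal of a uniform permutation), so P[π(i) > i] = (n − i)/n. Summing: Σ_{i=1}^{138} (n − i)/n = (0 + 1 + … + 137)/138 = 138(138 − 1)/(2·138) = (138 − 1)/2.
Hence E[X] = Σ_{i=1}^{138} (138 − i)/138 = 137/2 ≈ 68.5000.

E[X] = 137/2 = 68.5000.


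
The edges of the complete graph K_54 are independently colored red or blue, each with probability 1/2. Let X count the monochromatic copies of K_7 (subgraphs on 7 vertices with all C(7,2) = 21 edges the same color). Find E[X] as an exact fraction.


Let X = Σ_S X_S over the C(54, 7) = 177100560 subsets S of size 7, where X_S = 1 if the K_7 on S is monochromatic.
For a fixed S, the K_7 on S has C(7, 2) = 21 edges. P[all 21 edges red] = (1/2)^21, and likewise for blue, so P[monochromatic] = 2·(1/2)^21 = 2^{1 − 21} = 1/1048576.
By linearity: E[X] = C(54, 7) · 2^{1 − 21} = 177100560 · 1/1048576 = 11068785/65536.
Numerically: E[X] ≈ 168.8963.

E[X] = C(54,7)·2^(1−C(7,2)) = 11068785/65536 ≈ 168.8963.


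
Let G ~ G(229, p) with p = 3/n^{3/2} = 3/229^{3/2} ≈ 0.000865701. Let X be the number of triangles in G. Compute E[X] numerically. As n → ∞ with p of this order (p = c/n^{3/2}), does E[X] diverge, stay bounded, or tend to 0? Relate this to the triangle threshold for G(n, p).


Number of potential triangles: C(229, 3) = 1975354.
Each occurs with probability p³ ≈ (0.000865701)³ ≈ 6.48789920e-10.
By linearity: E[X] = C(229, 3)·p³ ≈ 1975354 · 6.48789920e-10 ≈ 0.001282.
Since α = 3/2 > 1, p = c/n^{3/2} = o(1/n) is below the triangle threshold p ~ 1/n. Asymptotically E[X] ~ (c³/6)·n^{3(1−α)} = (3³/6)·n^{-1.5} → 0, so by Markov's inequality G has no triangles w.h.p.

E[X] ≈ 0.001282; in regime p = Θ(1/n^{3/2}) E[X] tends to 0 (below the triangle threshold p ~ 1/n).


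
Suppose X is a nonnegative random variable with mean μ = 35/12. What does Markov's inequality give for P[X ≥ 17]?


μ = E[X] = 35/12, a = 17.
Markov: P[X ≥ 17] ≤ μ/a = (35/12)/17 = 35/204.
Numerically: ≈ 0.1716.
(Since a = 17 > μ = 2.9167, the bound 35/204 is < 1 and informative.)

P[X ≥ 17] ≤ 35/204 ≈ 0.1716.


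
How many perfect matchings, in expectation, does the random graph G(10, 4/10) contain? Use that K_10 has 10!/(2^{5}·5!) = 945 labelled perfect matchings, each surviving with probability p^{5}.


K_10 has 10!/(2^{5}·5!) = 945 labelled perfect matchings.
For each such perfect matching H, let X_H = 1 if all 5 edges of H are present in G. Then P[X_H = 1] = p^{5} = (2/5)^{5} = 32/3125.
By linearity of expectation: E[X] = Σ_H E[X_H] = 945 · p^{5} = 945 · 32/3125 = 6048/625.
Numerically: E[X] ≈ 9.68.

E[X] = 945 · (2/5)^{5} = 6048/625 ≈ 9.68.


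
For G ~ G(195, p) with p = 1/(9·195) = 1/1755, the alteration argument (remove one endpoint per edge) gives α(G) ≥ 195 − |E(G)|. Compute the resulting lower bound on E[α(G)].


E[|E(G)|] = C(195, 2)·p = 18915 · (1/1755) = 97/9.
E[α(G)] ≥ n − E[|E(G)|] = 195 − 97/9 = 1658/9.
Numerically: ≈ 184.22222.
(This is only a lower bound; the true E[α(G)] may be larger.)

E[α(G)] ≥ 1658/9 ≈ 184.22222.


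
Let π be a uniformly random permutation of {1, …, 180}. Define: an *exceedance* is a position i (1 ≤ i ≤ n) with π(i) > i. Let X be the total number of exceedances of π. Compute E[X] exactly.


Write X = Σ_{i=1}^{180} X_i, where X_i = 1_{π(i) > i}.
For each fixed i, π(i) is uniform over {1, …, 180} (marginal of a uniform permutation), so P[π(i) > i] = (n − i)/n. Summing: Σ_{i=1}^{180} (n − i)/n = (0 + 1 + … + 179)/180 = 180(180 − 1)/(2·180) = (180 − 1)/2.
Hence E[X] = Σ_{i=1}^{180} (180 − i)/180 = 179/2 ≈ 89.500000.

E[X] = 179/2 = 89.500000.


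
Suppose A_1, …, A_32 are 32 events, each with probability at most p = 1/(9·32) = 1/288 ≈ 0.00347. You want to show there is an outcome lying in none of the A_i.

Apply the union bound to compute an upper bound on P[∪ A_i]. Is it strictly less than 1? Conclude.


Union bound: P[∪_{i=1}^{32} A_i] ≤ Σ_i P[A_i] ≤ 32·p = 32·(1/288) = 1/9.
Numerically: 1/9 ≈ 0.11111.
Is 1/9 < 1? YES.
Since P[∪ A_i] ≤ 1/9 < 1, the complement has P[∩ A_i^c] ≥ 1 − 1/9 = 8/9 > 0, so some outcome avoids every A_i.

32·p = 1/9 ≈ 0.11111; existence CERTIFIED by the union bound.


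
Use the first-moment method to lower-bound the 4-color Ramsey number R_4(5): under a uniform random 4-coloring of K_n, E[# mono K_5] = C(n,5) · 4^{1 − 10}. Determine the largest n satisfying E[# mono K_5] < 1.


We need C(n, 5) · 4^{1 − 10} < 1, i.e. C(n, 5) < 4^{10 − 1} = 262144.
Check values of n near the boundary:
  n = 30: C(30, 5) = 142506; 142506 < 262144? YES
  n = 31: C(31, 5) = 169911; 169911 < 262144? YES
  n = 32: C(32, 5) = 201376; 201376 < 262144? YES
  n = 33: C(33, 5) = 237336; 237336 < 262144? YES
  n = 34: C(34, 5) = 278256; 278256 < 262144? NO
The largest n with C(n, 5) < 262144 is n = 33 (where E[X] = 29667/32768 ≈ 0.90536). Hence R_4(5) > 33, i.e. R_4(5) ≥ 34.

Largest n = 33; hence R_4(5) > 33.


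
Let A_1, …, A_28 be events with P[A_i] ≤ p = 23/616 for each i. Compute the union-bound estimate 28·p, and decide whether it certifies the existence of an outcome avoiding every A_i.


Union bound: P[∪_{i=1}^{28} A_i] ≤ Σ_i P[A_i] ≤ 28·p = 28·(23/616) = 23/22.
Numerically: 23/22 ≈ 1.0455.
Is 23/22 < 1? NO.
Since the bound 23/22 is ≥ 1, the union bound is uninformative here; it does NOT by itself certify existence.

28·p = 23/22 ≈ 1.0455; existence NOT certified by the union bound.


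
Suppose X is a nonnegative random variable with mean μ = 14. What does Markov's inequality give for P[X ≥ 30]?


μ = E[X] = 14, a = 30.
Markov: P[X ≥ 30] ≤ μ/a = (14)/30 = 7/15.
Numerically: ≈ 0.467.
(Since a = 30 > μ = 14.000, the bound 7/15 is < 1 and informative.)

P[X ≥ 30] ≤ 7/15 ≈ 0.467.


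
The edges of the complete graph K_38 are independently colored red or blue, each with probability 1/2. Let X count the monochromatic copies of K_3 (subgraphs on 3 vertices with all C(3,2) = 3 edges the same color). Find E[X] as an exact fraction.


Let X = Σ_S X_S over the C(38, 3) = 8436 subsets S of size 3, where X_S = 1 if the K_3 on S is monochromatic.
For a fixed S, the K_3 on S has C(3, 2) = 3 edges. P[all 3 edges red] = (1/2)^3, and likewise for blue, so P[monochromatic] = 2·(1/2)^3 = 2^{1 − 3} = 1/4.
Summing: E[X] = C(38, 3) · 2^{1 − 3} = 8436 · 1/4 = 2109.
Numerically: E[X] ≈ 2109.000000.

E[X] = C(38,3)·2^(1−C(3,2)) = 2109 ≈ 2109.000000.


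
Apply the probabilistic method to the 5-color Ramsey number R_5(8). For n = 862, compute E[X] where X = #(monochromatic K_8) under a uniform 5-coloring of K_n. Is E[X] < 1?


E[X] = C(862, 8) · 5^{1 − 28} = 7317951015318931845 · 5^{−27} = 7317951015318931845/7450580596923828125.
As a reduced fraction: E[X] = 1463590203063786369/1490116119384765625 ≈ 0.982.
Is E[X] < 1? YES.
Since E[X] < 1, there exists a 5-coloring of K_{862} with no monochromatic K_8; hence R_5(8) > 862.

E[X] = 1463590203063786369/1490116119384765625 ≈ 0.982; E[X] < 1, so R_5(8) > 862.


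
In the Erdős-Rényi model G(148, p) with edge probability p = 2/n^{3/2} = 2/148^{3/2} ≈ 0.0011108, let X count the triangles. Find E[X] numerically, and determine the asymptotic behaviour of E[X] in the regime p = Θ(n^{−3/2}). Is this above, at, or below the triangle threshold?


Number of potential triangles: C(148, 3) = 529396.
Each occurs with probability p³ ≈ (0.0011108)³ ≈ 1.37060486e-09.
By linearity: E[X] = C(148, 3)·p³ ≈ 529396 · 1.37060486e-09 ≈ 0.000726.
Since α = 3/2 > 1, p = c/n^{3/2} = o(1/n) is below the triangle threshold p ~ 1/n. Asymptotically E[X] ~ (c³/6)·n^{3(1−α)} = (2³/6)·n^{-1.5} → 0, so by Markov's inequality G has no triangles w.h.p.

E[X] ≈ 0.000726; in regime p = Θ(1/n^{3/2}) E[X] tends to 0 (below the triangle threshold p ~ 1/n).


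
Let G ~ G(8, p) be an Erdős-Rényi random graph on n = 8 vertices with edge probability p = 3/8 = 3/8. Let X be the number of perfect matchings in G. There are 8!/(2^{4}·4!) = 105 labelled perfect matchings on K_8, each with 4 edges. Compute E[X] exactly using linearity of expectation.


K_8 has 8!/(2^{4}·4!) = 105 labelled perfect matchings.
For each such perfect matching H, let X_H = 1 if all 4 edges of H are present in G. Then P[X_H = 1] = p^{4} = (3/8)^{4} = 81/4096.
By linearity of expectation: E[X] = Σ_H E[X_H] = 105 · p^{4} = 105 · 81/4096 = 8505/4096.
Numerically: E[X] ≈ 2.076.

E[X] = 105 · (3/8)^{4} = 8505/4096 ≈ 2.076.


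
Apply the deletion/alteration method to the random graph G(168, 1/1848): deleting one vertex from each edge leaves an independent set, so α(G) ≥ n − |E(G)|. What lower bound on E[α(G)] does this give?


E[|E(G)|] = C(168, 2)·p = 14028 · (1/1848) = 167/22.
E[α(G)] ≥ n − E[|E(G)|] = 168 − 167/22 = 3529/22.
Numerically: ≈ 160.409.
(This is only a lower bound; the true E[α(G)] may be larger.)

E[α(G)] ≥ 3529/22 ≈ 160.409.


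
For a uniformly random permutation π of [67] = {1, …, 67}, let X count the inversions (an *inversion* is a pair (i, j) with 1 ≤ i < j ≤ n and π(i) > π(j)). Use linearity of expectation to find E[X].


Write X = Σ X_I over the C(67, 2) = 2211 pairs i < j, with X_I the indicator of one inversion.
There are 2211 indicators.
For each fixed pair i < j, the values π(i) and π(j) are two distinct elements of {1, …, 67} in uniformly random order; by symmetry P[π(i) > π(j)] = 1/2.
By linearity: E[X] = 2211 · (1/2) = C(67, 2) · (1/2) = 2211/2 = 2211/2 ≈ 1105.5000.

E[X] = 2211/2 = 1105.5000.


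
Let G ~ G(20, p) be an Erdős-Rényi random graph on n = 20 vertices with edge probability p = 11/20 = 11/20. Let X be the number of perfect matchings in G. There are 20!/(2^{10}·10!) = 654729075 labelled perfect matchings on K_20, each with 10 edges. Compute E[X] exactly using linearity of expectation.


K_20 has 20!/(2^{10}·10!) = 654729075 labelled perfect matchings.
For each such perfect matching H, let X_H = 1 if all 10 edges of H are present in G. Then P[X_H = 1] = p^{10} = (11/20)^{10} = 25937424601/10240000000000.
Summing the indicators: E[X] = Σ_H E[X_H] = 654729075 · p^{10} = 654729075 · 25937424601/10240000000000 = 679279440675798963/409600000000.
Numerically: E[X] ≈ 1.658e+06.

E[X] = 654729075 · (11/20)^{10} = 679279440675798963/409600000000 ≈ 1.658e+06.


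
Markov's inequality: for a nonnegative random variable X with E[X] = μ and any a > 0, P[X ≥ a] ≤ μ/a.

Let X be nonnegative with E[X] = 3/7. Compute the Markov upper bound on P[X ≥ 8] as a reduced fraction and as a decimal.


μ = E[X] = 3/7, a = 8.
Markov: P[X ≥ 8] ≤ μ/a = (3/7)/8 = 3/56.
Numerically: ≈ 0.05357.
(Since a = 8 > μ = 0.42857, the bound 3/56 is < 1 and informative.)

P[X ≥ 8] ≤ 3/56 ≈ 0.05357.


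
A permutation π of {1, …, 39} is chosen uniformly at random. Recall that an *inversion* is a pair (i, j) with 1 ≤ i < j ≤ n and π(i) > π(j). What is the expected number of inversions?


Write X = Σ X_I over the C(39, 2) = 741 pairs i < j, with X_I the indicator of one inversion.
There are 741 indicators.
For each fixed pair i < j, the values π(i) and π(j) are two distinct elements of {1, …, 39} in uniformly random order; by symmetry P[π(i) > π(j)] = 1/2.
By linearity: E[X] = 741 · (1/2) = C(39, 2) · (1/2) = 741/2 = 741/2 ≈ 370.5000.

E[X] = 741/2 = 370.5000.


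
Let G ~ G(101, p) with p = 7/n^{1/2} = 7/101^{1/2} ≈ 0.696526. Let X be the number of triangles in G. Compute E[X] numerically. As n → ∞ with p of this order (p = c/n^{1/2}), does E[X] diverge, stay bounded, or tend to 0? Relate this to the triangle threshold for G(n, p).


Number of potential triangles: C(101, 3) = 166650.
Each occurs with probability p³ ≈ (0.696526)³ ≈ 3.37918571e-01.
By linearity: E[X] = C(101, 3)·p³ ≈ 166650 · 3.37918571e-01 ≈ 56314.129780.
Since α = 1/2 < 1, p = c/n^{1/2} ≫ 1/n is above the triangle threshold p ~ 1/n. Asymptotically E[X] ~ (c³/6)·n^{3(1−α)} = (7³/6)·n^{1.5} → ∞; triangles are abundant w.h.p.

E[X] ≈ 56314.129780; in regime p = Θ(1/n^{1/2}) E[X] diverges (above the triangle threshold p ~ 1/n).


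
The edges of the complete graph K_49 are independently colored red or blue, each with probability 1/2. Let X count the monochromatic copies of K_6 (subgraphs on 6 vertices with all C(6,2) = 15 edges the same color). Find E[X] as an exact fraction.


Let X = Σ_S X_S over the C(49, 6) = 13983816 subsets S of size 6, where X_S = 1 if the K_6 on S is monochromatic.
For a fixed S, the K_6 on S has C(6, 2) = 15 edges. P[all 15 edges red] = (1/2)^15, and likewise for blue, so P[monochromatic] = 2·(1/2)^15 = 2^{1 − 15} = 1/16384.
By linearity of expectation: E[X] = C(49, 6) · 2^{1 − 15} = 13983816 · 1/16384 = 1747977/2048.
Numerically: E[X] ≈ 853.50439.

E[X] = C(49,6)·2^(1−C(6,2)) = 1747977/2048 ≈ 853.50439.


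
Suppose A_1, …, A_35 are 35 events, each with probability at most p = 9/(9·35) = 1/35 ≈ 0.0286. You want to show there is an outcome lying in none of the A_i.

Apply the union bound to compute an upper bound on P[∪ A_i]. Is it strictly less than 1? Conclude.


Union bound: P[∪_{i=1}^{35} A_i] ≤ Σ_i P[A_i] ≤ 35·p = 35·(1/35) = 1.
Numerically: 1 ≈ 1.0000.
Is 1 < 1? NO.
Since the bound 1 is ≥ 1, the union bound is uninformative here; it does NOT by itself certify existence.

35·p = 1 ≈ 1.0000; existence NOT certified by the union bound.


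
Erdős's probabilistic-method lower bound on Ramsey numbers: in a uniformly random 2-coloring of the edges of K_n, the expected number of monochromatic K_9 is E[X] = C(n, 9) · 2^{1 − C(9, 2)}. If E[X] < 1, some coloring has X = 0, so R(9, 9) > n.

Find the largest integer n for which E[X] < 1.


We need C(n, 9) · 2^{1 − 36} < 1, i.e. C(n, 9) < 2^{36 − 1} = 34359738368.
Check values of n near the boundary:
  n = 60: C(60, 9) = 14783142660; 14783142660 < 34359738368? YES
  n = 61: C(61, 9) = 17341763505; 17341763505 < 34359738368? YES
  n = 62: C(62, 9) = 20286591270; 20286591270 < 34359738368? YES
  n = 63: C(63, 9) = 23667689815; 23667689815 < 34359738368? YES
  n = 64: C(64, 9) = 27540584512; 27540584512 < 34359738368? YES
  n = 65: C(65, 9) = 31966749880; 31966749880 < 34359738368? YES
  n = 66: C(66, 9) = 37014131440; 37014131440 < 34359738368? NO
  n = 67: C(67, 9) = 42757703560; 42757703560 < 34359738368? NO
  n = 68: C(68, 9) = 49280065120; 49280065120 < 34359738368? NO
The largest n with C(n, 9) < 34359738368 is n = 65 (where E[X] = 3995843735/4294967296 ≈ 0.930). Hence R(9, 9) > 65, i.e. R(9, 9) ≥ 66.

Largest n = 65; hence R(9, 9) > 65.


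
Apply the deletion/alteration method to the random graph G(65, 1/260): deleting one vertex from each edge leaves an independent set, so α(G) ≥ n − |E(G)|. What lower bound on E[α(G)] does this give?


E[|E(G)|] = C(65, 2)·p = 2080 · (1/260) = 8.
E[α(G)] ≥ n − E[|E(G)|] = 65 − 8 = 57.
Numerically: ≈ 57.0000.
(This is only a lower bound; the true E[α(G)] may be larger.)

E[α(G)] ≥ 57 ≈ 57.0000.


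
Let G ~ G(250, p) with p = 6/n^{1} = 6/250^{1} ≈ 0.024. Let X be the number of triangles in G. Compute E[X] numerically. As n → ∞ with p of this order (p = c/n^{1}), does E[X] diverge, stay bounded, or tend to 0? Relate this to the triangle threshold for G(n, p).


Number of potential triangles: C(250, 3) = 2573000.
Each occurs with probability p³ ≈ (0.024)³ ≈ 1.38240000e-05.
By linearity: E[X] = C(250, 3)·p³ ≈ 2573000 · 1.38240000e-05 ≈ 35.569152.
Here α = 1, so p = 6/n is exactly at the triangle threshold p ~ 1/n. Asymptotically E[X] → c³/6 = 6³/6 = 36 ≈ 36.000000, a bounded constant. In this regime the triangle count is asymptotically Poisson(c³/6).

E[X] ≈ 35.569152; in regime p = Θ(1/n^{1}) E[X] stays bounded (at the triangle threshold p ~ 1/n).


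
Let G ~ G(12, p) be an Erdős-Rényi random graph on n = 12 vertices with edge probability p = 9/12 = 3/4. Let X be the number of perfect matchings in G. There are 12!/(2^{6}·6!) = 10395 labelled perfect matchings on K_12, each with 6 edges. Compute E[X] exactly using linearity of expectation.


K_12 has 12!/(2^{6}·6!) = 10395 labelled perfect matchings.
For each such perfect matching H, let X_H = 1 if all 6 edges of H are present in G. Then P[X_H = 1] = p^{6} = (3/4)^{6} = 729/4096.
By linearity: E[X] = Σ_H E[X_H] = 10395 · p^{6} = 10395 · 729/4096 = 7577955/4096.
Numerically: E[X] ≈ 1.85e+03.

E[X] = 10395 · (3/4)^{6} = 7577955/4096 ≈ 1.85e+03.


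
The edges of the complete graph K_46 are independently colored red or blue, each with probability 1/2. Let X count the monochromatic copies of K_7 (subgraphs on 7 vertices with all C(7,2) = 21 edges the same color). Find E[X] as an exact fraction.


Let X = Σ_S X_S over the C(46, 7) = 53524680 subsets S of size 7, where X_S = 1 if the K_7 on S is monochromatic.
For a fixed S, the K_7 on S has C(7, 2) = 21 edges. P[all 21 edges red] = (1/2)^21, and likewise for blue, so P[monochromatic] = 2·(1/2)^21 = 2^{1 − 21} = 1/1048576.
Summing: E[X] = C(46, 7) · 2^{1 − 21} = 53524680 · 1/1048576 = 6690585/131072.
Numerically: E[X] ≈ 51.045.

E[X] = C(46,7)·2^(1−C(7,2)) = 6690585/131072 ≈ 51.045.


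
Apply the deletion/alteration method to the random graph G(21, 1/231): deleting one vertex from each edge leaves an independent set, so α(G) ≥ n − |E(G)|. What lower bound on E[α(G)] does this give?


E[|E(G)|] = C(21, 2)·p = 210 · (1/231) = 10/11.
E[α(G)] ≥ n − E[|E(G)|] = 21 − 10/11 = 221/11.
Numerically: ≈ 20.091.
(This is only a lower bound; the true E[α(G)] may be larger.)

E[α(G)] ≥ 221/11 ≈ 20.091.


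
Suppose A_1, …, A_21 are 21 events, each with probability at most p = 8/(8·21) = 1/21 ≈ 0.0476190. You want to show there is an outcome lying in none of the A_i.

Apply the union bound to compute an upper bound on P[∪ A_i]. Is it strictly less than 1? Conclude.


Union bound: P[∪_{i=1}^{21} A_i] ≤ Σ_i P[A_i] ≤ 21·p = 21·(1/21) = 1.
Numerically: 1 ≈ 1.0000000.
Is 1 < 1? NO.
Since the bound 1 is ≥ 1, the union bound is uninformative here; it does NOT by itself certify existence.

21·p = 1 ≈ 1.0000000; existence NOT certified by the union bound.


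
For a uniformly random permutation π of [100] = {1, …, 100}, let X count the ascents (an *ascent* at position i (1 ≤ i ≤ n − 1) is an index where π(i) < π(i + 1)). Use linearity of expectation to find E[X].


Write X = Σ X_I over i = 1, …, 99, with X_I the indicator of one ascent.
There are 99 indicators.
For each fixed i, the pair (π(i), π(i+1)) is a uniformly random ordered pair of distinct values from {1, …, 100}; by symmetry P[π(i) < π(i+1)] = 1/2.
By linearity: E[X] = 99 · (1/2) = (100 − 1) · (1/2) = 99/2 ≈ 49.50000.

E[X] = 99/2 = 49.50000.


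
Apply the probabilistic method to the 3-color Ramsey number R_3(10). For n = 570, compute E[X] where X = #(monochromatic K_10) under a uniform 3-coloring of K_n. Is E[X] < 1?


E[X] = C(570, 10) · 3^{1 − 45} = 921524823451961408691 · 3^{−44} = 921524823451961408691/984770902183611232881.
As a reduced fraction: E[X] = 34130549016739311433/36472996377170786403 ≈ 0.935776.
Is E[X] < 1? YES.
Since E[X] < 1, there exists a 3-coloring of K_{570} with no monochromatic K_10; hence R_3(10) > 570.

E[X] = 34130549016739311433/36472996377170786403 ≈ 0.935776; E[X] < 1, so R_3(10) > 570.


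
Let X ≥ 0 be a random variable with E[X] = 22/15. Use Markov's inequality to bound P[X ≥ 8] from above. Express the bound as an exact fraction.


μ = E[X] = 22/15, a = 8.
Markov: P[X ≥ 8] ≤ μ/a = (22/15)/8 = 11/60.
Numerically: ≈ 0.183333.
(Since a = 8 > μ = 1.466667, the bound 11/60 is < 1 and informative.)

P[X ≥ 8] ≤ 11/60 ≈ 0.183333.


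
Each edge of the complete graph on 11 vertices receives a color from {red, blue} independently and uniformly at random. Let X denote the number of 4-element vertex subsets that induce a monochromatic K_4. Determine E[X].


Let X = Σ_S X_S over the C(11, 4) = 330 subsets S of size 4, where X_S = 1 if the K_4 on S is monochromatic.
For a fixed S, the K_4 on S has C(4, 2) = 6 edges. P[all 6 edges red] = (1/2)^6, and likewise for blue, so P[monochromatic] = 2·(1/2)^6 = 2^{1 − 6} = 1/32.
Summing: E[X] = C(11, 4) · 2^{1 − 6} = 330 · 1/32 = 165/16.
Numerically: E[X] ≈ 10.31250.

E[X] = C(11,4)·2^(1−C(4,2)) = 165/16 ≈ 10.31250.


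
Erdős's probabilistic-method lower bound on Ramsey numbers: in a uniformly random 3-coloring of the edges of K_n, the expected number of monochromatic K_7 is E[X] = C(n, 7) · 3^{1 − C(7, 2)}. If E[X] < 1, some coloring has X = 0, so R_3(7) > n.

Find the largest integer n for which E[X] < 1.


We need C(n, 7) · 3^{1 − 21} < 1, i.e. C(n, 7) < 3^{21 − 1} = 3486784401.
Check values of n near the boundary:
  n = 79: C(79, 7) = 2898753715; 2898753715 < 3486784401? YES
  n = 80: C(80, 7) = 3176716400; 3176716400 < 3486784401? YES
  n = 81: C(81, 7) = 3477216600; 3477216600 < 3486784401? YES
  n = 82: C(82, 7) = 3801756816; 3801756816 < 3486784401? NO
  n = 83: C(83, 7) = 4151918628; 4151918628 < 3486784401? NO
  n = 84: C(84, 7) = 4529365776; 4529365776 < 3486784401? NO
The largest n with C(n, 7) < 3486784401 is n = 81 (where E[X] = 42928600/43046721 ≈ 0.997). Hence R_3(7) > 81, i.e. R_3(7) ≥ 82.

Largest n = 81; hence R_3(7) > 81.


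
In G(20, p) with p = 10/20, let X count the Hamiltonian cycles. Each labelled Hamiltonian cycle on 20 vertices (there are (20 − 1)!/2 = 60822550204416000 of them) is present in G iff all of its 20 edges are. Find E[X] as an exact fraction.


K_20 has (20 − 1)!/2 = 60822550204416000 labelled Hamiltonian cycles.
For each such Hamiltonian cycle H, let X_H = 1 if all 20 edges of H are present in G. Then P[X_H = 1] = p^{20} = (1/2)^{20} = 1/1048576.
By linearity of expectation: E[X] = Σ_H E[X_H] = 60822550204416000 · p^{20} = 60822550204416000 · 1/1048576 = 1856156927625/32.
Numerically: E[X] ≈ 5.80049e+10.

E[X] = 60822550204416000 · (1/2)^{20} = 1856156927625/32 ≈ 5.80049e+10.


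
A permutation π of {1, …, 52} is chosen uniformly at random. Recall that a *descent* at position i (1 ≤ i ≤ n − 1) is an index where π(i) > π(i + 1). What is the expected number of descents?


Write X = Σ X_I over i = 1, …, 51, with X_I the indicator of one descent.
There are 51 indicators.
For each fixed i, the pair (π(i), π(i+1)) is a uniformly random ordered pair of distinct values from {1, …, 52}; by symmetry P[π(i) > π(i+1)] = 1/2.
By linearity: E[X] = 51 · (1/2) = (52 − 1) · (1/2) = 51/2 ≈ 25.5000.

E[X] = 51/2 = 25.5000.


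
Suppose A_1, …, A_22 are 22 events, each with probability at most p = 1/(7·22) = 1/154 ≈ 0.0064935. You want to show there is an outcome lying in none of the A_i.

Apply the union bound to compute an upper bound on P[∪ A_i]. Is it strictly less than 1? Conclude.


Union bound: P[∪_{i=1}^{22} A_i] ≤ Σ_i P[A_i] ≤ 22·p = 22·(1/154) = 1/7.
Numerically: 1/7 ≈ 0.1428571.
Is 1/7 < 1? YES.
Since P[∪ A_i] ≤ 1/7 < 1, the complement has P[∩ A_i^c] ≥ 1 − 1/7 = 6/7 > 0, so some outcome avoids every A_i.

22·p = 1/7 ≈ 0.1428571; existence CERTIFIED by the union bound.


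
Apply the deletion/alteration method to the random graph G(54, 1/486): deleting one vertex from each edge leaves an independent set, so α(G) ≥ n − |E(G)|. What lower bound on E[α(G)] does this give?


E[|E(G)|] = C(54, 2)·p = 1431 · (1/486) = 53/18.
E[α(G)] ≥ n − E[|E(G)|] = 54 − 53/18 = 919/18.
Numerically: ≈ 51.056.
(This is only a lower bound; the true E[α(G)] may be larger.)

E[α(G)] ≥ 919/18 ≈ 51.056.


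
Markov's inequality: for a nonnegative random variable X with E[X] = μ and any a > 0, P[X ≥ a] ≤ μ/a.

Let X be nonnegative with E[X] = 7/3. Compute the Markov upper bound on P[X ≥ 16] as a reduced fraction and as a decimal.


μ = E[X] = 7/3, a = 16.
Markov: P[X ≥ 16] ≤ μ/a = (7/3)/16 = 7/48.
Numerically: ≈ 0.146.
(Since a = 16 > μ = 2.333, the bound 7/48 is < 1 and informative.)

P[X ≥ 16] ≤ 7/48 ≈ 0.146.


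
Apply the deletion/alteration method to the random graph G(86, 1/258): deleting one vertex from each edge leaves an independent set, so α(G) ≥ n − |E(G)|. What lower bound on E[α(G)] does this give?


E[|E(G)|] = C(86, 2)·p = 3655 · (1/258) = 85/6.
E[α(G)] ≥ n − E[|E(G)|] = 86 − 85/6 = 431/6.
Numerically: ≈ 71.83333.
(This is only a lower bound; the true E[α(G)] may be larger.)

E[α(G)] ≥ 431/6 ≈ 71.83333.


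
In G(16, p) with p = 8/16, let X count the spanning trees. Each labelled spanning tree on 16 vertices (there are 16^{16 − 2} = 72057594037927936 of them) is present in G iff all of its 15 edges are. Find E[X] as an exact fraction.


K_16 has 16^{16 − 2} = 72057594037927936 labelled spanning trees.
For each such spanning tree H, let X_H = 1 if all 15 edges of H are present in G. Then P[X_H = 1] = p^{15} = (1/2)^{15} = 1/32768.
By linearity: E[X] = Σ_H E[X_H] = 72057594037927936 · p^{15} = 72057594037927936 · 1/32768 = 2199023255552.
Numerically: E[X] ≈ 2.199e+12.

E[X] = 72057594037927936 · (1/2)^{15} = 2199023255552 ≈ 2.199e+12.


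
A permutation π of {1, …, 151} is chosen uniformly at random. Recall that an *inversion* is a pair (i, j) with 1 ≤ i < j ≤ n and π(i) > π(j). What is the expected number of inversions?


Write X = Σ X_I over the C(151, 2) = 11325 pairs i < j, with X_I the indicator of one inversion.
There are 11325 indicators.
For each fixed pair i < j, the values π(i) and π(j) are two distinct elements of {1, …, 151} in uniformly random order; by symmetry P[π(i) > π(j)] = 1/2.
By linearity: E[X] = 11325 · (1/2) = C(151, 2) · (1/2) = 11325/2 = 11325/2 ≈ 5662.500.

E[X] = 11325/2 = 5662.500.


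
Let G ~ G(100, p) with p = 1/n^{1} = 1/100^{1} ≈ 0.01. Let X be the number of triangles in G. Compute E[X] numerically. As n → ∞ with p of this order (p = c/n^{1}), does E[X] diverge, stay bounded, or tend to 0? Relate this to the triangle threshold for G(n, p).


Number of potential triangles: C(100, 3) = 161700.
Each occurs with probability p³ ≈ (0.01)³ ≈ 1.00000000e-06.
By linearity: E[X] = C(100, 3)·p³ ≈ 161700 · 1.00000000e-06 ≈ 0.161700.
Here α = 1, so p = 1/n is exactly at the triangle threshold p ~ 1/n. Asymptotically E[X] → c³/6 = 1³/6 = 1/6 ≈ 0.166667, a bounded constant. In this regime the triangle count is asymptotically Poisson(c³/6).

E[X] ≈ 0.161700; in regime p = Θ(1/n^{1}) E[X] stays bounded (at the triangle threshold p ~ 1/n).
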